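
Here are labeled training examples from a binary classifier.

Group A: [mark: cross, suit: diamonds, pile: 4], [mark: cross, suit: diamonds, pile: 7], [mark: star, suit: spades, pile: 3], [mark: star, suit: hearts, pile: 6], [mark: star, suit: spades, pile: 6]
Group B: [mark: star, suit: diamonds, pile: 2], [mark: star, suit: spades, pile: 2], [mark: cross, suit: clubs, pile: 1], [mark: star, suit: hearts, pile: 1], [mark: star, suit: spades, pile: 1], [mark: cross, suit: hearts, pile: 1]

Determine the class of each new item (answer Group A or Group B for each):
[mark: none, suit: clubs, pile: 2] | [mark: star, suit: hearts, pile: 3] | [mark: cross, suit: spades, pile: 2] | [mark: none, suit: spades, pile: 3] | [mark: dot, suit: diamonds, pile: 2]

Group B, Group A, Group B, Group A, Group B

The common property of the 'Group A' items is: pile ≥ 3. No 'Group B' item has it.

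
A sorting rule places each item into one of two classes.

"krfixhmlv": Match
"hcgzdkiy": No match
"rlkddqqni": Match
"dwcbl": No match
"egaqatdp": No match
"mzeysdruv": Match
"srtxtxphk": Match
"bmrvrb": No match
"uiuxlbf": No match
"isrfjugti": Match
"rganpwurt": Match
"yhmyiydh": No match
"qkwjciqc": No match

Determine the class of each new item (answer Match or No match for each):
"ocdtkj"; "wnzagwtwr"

No match, Match

Every 'Match' example satisfies: length 9. None of the 'No match' examples do.
"ocdtkj": length 6 — does not satisfy this, so No match. "wnzagwtwr": length 9 — qualifies, so Match.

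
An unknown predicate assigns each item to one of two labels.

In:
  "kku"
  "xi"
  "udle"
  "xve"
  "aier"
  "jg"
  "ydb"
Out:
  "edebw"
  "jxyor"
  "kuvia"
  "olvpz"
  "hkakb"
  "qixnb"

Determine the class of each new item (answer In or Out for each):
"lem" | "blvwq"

One predicate separates the groups cleanly: length ≤ 4.

In, Out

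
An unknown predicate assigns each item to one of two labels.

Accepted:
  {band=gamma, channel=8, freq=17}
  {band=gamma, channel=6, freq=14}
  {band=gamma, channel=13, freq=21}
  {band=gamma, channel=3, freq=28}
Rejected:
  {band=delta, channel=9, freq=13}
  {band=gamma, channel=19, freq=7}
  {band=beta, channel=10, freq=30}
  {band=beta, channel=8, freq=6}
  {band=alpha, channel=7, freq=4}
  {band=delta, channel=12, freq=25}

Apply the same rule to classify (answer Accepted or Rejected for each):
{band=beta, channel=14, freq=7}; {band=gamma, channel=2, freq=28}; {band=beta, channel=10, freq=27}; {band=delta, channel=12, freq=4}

The pattern is that an item is 'Accepted' exactly when: band is gamma AND freq ≥ 13.
{band=beta, channel=14, freq=7}: band is beta, freq = 7, lacks this property → Rejected. {band=gamma, channel=2, freq=28}: band is gamma, freq = 28, checks out → Accepted. {band=beta, channel=10, freq=27}: band is beta, freq = 27, lacks this property → Rejected. {band=delta, channel=12, freq=4}: band is delta, freq = 4, lacks this property → Rejected.

Rejected, Accepted, Rejected, Rejected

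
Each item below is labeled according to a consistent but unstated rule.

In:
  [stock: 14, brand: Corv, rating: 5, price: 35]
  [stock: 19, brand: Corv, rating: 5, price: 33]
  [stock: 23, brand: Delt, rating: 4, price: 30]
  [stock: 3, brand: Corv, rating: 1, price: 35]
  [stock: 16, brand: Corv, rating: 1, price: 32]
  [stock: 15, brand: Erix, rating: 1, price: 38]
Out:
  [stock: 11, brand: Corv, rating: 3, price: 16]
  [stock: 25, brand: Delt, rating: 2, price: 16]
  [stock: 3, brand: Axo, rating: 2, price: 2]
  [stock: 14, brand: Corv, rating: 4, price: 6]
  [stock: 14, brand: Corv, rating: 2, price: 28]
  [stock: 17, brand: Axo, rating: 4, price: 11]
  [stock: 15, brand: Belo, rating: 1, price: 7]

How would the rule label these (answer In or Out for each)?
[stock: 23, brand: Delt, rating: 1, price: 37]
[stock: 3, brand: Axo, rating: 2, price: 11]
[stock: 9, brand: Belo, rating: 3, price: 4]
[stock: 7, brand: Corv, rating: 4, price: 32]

The distinguishing property — price ≥ 30 — holds for all the 'In' cases and none of the 'Out' cases.
[stock: 23, brand: Delt, rating: 1, price: 37]: price = 37, fits → In. [stock: 3, brand: Axo, rating: 2, price: 11]: price = 11, fails this test → Out. [stock: 9, brand: Belo, rating: 3, price: 4]: price = 4, fails this test → Out. [stock: 7, brand: Corv, rating: 4, price: 32]: price = 32, fits → In.

In, Out, Out, In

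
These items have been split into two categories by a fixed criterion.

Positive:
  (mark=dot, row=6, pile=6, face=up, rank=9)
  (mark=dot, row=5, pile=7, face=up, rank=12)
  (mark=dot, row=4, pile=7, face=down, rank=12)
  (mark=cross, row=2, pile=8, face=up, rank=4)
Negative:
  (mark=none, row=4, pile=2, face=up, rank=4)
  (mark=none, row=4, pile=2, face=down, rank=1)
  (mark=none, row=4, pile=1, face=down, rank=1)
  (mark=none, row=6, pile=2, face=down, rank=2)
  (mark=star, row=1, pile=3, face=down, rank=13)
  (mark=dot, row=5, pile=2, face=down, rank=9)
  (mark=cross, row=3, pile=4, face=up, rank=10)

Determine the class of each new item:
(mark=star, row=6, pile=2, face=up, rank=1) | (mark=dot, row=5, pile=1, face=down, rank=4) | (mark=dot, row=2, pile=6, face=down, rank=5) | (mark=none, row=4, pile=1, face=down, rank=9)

The classifier is using: pile ≥ 6.

Negative, Negative, Positive, Negative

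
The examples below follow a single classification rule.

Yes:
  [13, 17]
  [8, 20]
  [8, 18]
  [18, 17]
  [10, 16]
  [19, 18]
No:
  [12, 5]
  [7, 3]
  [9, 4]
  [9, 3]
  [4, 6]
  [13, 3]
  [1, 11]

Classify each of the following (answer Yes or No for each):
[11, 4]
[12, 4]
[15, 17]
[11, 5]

No, No, Yes, No

The rule appears to be: sum ≥ 26.
[11, 4] — 11+4 = 15, hence No. [12, 4] — 12+4 = 16, hence No. [15, 17] — 15+17 = 32, hence Yes. [11, 5] — 11+5 = 16, hence No.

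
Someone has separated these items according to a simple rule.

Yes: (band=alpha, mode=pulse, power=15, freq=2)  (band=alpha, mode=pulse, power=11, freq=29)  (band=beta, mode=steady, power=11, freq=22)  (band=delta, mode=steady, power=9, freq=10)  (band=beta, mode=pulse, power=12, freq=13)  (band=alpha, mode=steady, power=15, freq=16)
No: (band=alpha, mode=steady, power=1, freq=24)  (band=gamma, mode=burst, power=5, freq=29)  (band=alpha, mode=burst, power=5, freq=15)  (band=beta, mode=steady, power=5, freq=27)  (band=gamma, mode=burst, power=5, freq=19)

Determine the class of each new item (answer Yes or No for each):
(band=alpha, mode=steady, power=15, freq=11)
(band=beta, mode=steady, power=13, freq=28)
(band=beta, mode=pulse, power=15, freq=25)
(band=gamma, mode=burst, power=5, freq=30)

Yes, Yes, Yes, No

The simplest hypothesis consistent with all the labels is: power ≥ 9.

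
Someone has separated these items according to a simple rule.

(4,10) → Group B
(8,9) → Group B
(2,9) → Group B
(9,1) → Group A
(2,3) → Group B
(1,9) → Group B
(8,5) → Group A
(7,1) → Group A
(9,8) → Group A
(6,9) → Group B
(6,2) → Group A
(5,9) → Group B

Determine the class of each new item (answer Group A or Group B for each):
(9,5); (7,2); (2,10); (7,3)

Rule: first > second. This holds for each 'Group A' example and fails for each 'Group B' one.
(9,5) — 9 > 5, hence Group A. (7,2) — 7 > 2, hence Group A. (2,10) — 2 < 10, hence Group B. (7,3) — 7 > 3, hence Group A.

Group A, Group A, Group B, Group A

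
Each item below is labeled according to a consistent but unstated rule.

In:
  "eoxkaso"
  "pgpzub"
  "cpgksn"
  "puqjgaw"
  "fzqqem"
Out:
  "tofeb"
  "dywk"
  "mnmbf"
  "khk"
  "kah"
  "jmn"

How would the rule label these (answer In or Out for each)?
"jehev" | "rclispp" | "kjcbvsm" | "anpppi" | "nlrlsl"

Out, In, In, In, In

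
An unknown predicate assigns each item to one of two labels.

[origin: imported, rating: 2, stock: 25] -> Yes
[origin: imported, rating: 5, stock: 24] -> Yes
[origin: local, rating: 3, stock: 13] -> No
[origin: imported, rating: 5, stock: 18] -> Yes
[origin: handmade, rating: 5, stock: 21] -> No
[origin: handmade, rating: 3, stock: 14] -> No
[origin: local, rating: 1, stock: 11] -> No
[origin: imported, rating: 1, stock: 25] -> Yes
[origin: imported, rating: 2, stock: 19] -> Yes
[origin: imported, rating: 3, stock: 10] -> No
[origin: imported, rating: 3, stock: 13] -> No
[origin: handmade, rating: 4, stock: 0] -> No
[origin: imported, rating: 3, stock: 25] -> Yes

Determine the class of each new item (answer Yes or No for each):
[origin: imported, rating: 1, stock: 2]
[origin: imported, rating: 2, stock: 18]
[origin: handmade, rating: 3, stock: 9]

Every 'Yes' example satisfies: origin is imported AND stock ≥ 14. None of the 'No' examples do.
[origin: imported, rating: 1, stock: 2]: origin is imported, stock = 2 — does not pass, so No.
[origin: imported, rating: 2, stock: 18]: origin is imported, stock = 18 — fits, so Yes.
[origin: handmade, rating: 3, stock: 9]: origin is handmade, stock = 9 — does not pass, so No.

No, Yes, No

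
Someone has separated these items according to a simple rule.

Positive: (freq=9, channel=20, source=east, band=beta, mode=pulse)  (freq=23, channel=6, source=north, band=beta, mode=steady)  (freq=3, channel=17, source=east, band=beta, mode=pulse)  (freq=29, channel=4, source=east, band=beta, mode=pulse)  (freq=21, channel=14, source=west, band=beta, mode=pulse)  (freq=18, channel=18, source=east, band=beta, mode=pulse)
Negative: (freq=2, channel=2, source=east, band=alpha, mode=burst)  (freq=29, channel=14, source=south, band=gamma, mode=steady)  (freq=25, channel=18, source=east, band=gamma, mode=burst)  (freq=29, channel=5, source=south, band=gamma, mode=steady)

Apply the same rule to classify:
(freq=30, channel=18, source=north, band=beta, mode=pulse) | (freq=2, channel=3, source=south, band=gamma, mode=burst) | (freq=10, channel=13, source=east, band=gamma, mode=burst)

Rule: band is beta. This holds for each 'Positive' example and fails for each 'Negative' one.
(freq=30, channel=18, source=north, band=beta, mode=pulse): band is beta, qualifies → Positive.
(freq=2, channel=3, source=south, band=gamma, mode=burst): band is gamma, fails the rule → Negative.
(freq=10, channel=13, source=east, band=gamma, mode=burst): band is gamma, fails the rule → Negative.

Positive, Negative, Negative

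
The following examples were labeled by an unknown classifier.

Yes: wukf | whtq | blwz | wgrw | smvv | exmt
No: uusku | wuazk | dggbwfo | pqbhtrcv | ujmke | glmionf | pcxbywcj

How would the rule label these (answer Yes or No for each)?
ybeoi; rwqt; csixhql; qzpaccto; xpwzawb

Comparing the two groups points to one rule — length 4.

No, Yes, No, No, No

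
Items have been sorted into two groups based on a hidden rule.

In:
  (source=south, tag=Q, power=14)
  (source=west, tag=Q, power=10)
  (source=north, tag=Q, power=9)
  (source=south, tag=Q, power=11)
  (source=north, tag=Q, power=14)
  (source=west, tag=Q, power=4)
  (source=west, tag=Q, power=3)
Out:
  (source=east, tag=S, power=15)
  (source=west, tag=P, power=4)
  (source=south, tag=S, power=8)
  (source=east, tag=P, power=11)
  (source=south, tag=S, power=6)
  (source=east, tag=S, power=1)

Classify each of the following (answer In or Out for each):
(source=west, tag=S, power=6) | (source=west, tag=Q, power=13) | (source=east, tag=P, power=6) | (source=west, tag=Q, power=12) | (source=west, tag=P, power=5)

The distinguishing property — tag is Q — holds for all the 'In' cases and none of the 'Out' cases.
(source=west, tag=S, power=6): Out (tag is S).
(source=west, tag=Q, power=13): In (tag is Q).
(source=east, tag=P, power=6): Out (tag is P).
(source=west, tag=Q, power=12): In (tag is Q).
(source=west, tag=P, power=5): Out (tag is P).

Out, In, Out, In, Out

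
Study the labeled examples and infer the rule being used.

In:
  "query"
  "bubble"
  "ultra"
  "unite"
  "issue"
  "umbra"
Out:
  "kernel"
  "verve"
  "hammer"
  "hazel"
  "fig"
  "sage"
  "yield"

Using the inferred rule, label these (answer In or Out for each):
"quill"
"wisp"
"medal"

The simplest hypothesis consistent with all the labels is: contains 'u'.
In: "quill", since has 'u'.
Out: "wisp", since no 'u'.
Out: "medal", since no 'u'.

In, Out, Out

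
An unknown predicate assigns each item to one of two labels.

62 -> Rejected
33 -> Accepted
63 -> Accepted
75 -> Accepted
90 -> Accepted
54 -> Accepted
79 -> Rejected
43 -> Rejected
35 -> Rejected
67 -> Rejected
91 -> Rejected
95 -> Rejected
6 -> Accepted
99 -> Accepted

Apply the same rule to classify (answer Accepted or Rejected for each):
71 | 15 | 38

Rejected, Accepted, Rejected

The rule appears to be: multiple of 3.
71 — 71 = 3·23 + 2, hence Rejected.
15 — 15 = 3·5, hence Accepted.
38 — 38 = 3·12 + 2, hence Rejected.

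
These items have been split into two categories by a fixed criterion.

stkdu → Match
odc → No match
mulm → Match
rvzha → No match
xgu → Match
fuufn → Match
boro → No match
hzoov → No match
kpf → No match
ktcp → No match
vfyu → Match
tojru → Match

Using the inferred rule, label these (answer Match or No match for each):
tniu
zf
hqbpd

The simplest hypothesis consistent with all the labels is: contains 'u'.
tniu — has 'u', hence Match. zf — no 'u', hence No match. hqbpd — no 'u', hence No match.

Match, No match, No match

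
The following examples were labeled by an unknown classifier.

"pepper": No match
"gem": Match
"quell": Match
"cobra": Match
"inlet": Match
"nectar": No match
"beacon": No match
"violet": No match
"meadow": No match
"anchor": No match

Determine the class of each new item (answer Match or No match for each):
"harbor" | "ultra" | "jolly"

No match, Match, Match

One predicate separates the groups cleanly: odd length.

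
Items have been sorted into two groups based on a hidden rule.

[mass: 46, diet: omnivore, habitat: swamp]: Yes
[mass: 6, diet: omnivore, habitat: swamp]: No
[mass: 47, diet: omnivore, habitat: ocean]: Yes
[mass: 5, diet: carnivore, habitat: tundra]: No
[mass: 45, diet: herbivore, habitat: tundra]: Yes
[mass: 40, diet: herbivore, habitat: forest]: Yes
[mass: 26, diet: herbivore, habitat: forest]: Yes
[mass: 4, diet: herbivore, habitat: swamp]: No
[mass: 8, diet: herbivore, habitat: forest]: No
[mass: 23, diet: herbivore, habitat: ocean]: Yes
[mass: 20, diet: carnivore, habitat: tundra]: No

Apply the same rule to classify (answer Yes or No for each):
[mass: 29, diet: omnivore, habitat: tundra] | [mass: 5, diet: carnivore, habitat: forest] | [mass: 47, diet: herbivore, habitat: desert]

A rule that fits every label: mass ≥ 23 — true of each 'Yes' example, false of each 'No' one.
[mass: 29, diet: omnivore, habitat: tundra] → mass = 29 → Yes. [mass: 5, diet: carnivore, habitat: forest] → mass = 5 → No. [mass: 47, diet: herbivore, habitat: desert] → mass = 47 → Yes.

Yes, No, Yes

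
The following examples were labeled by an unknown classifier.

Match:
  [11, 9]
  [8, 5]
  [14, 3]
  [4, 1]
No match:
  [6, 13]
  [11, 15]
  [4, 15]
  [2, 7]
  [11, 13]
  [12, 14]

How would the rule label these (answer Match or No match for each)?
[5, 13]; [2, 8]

One predicate separates the groups cleanly: first > second.
[5, 13] — 5 < 13, hence No match.
[2, 8] — 2 < 8, hence No match.

No match, No match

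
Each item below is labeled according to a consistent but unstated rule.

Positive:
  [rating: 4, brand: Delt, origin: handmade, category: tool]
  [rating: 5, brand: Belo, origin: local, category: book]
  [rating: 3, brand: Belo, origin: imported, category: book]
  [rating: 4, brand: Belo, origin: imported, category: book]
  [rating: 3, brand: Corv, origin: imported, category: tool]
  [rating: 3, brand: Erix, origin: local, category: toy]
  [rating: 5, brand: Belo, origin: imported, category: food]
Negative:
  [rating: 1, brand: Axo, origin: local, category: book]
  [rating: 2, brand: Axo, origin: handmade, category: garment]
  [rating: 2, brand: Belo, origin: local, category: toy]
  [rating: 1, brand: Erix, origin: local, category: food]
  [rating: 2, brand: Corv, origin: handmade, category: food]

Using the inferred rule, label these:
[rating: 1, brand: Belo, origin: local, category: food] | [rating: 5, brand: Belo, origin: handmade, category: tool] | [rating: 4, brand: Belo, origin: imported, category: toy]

The distinguishing property — rating ≥ 3 — holds for all the 'Positive' cases and none of the 'Negative' cases.
Negative: [rating: 1, brand: Belo, origin: local, category: food], since rating = 1.
Positive: [rating: 5, brand: Belo, origin: handmade, category: tool], since rating = 5.
Positive: [rating: 4, brand: Belo, origin: imported, category: toy], since rating = 4.

Negative, Positive, Positive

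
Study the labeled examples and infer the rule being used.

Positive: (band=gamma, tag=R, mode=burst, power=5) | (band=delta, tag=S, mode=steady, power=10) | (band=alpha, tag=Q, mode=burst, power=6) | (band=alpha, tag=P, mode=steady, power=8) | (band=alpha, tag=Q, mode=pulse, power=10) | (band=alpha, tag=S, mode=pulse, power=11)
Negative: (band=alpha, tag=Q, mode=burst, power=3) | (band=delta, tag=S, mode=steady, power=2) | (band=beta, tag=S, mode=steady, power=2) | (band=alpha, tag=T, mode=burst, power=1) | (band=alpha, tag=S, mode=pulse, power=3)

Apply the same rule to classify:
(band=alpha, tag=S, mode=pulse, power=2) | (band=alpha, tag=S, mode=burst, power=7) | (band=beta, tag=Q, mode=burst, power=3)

Negative, Positive, Negative

'Positive' ⟺ power ≥ 5.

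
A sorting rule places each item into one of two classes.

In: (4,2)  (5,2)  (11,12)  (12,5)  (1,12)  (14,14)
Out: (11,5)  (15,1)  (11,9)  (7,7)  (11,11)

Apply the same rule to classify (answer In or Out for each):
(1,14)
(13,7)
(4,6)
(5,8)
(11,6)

A rule that fits every label: product is even — true of each 'In' example, false of each 'Out' one.

In, Out, In, In, In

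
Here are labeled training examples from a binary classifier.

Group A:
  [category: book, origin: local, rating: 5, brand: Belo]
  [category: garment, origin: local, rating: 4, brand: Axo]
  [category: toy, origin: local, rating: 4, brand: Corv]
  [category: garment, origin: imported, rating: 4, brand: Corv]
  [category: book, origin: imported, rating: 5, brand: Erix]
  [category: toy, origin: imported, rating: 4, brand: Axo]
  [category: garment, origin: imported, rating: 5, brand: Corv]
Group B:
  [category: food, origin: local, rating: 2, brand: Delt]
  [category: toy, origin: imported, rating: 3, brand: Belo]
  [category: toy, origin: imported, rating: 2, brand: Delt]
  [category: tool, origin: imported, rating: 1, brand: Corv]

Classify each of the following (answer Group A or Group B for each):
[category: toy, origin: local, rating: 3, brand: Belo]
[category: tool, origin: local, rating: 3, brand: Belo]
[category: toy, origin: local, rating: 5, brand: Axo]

Group B, Group B, Group A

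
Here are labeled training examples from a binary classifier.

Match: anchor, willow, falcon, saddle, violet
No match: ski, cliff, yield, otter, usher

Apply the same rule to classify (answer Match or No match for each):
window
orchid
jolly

The distinguishing property — even length — holds for all the 'Match' cases and none of the 'No match' cases.

Match, Match, No match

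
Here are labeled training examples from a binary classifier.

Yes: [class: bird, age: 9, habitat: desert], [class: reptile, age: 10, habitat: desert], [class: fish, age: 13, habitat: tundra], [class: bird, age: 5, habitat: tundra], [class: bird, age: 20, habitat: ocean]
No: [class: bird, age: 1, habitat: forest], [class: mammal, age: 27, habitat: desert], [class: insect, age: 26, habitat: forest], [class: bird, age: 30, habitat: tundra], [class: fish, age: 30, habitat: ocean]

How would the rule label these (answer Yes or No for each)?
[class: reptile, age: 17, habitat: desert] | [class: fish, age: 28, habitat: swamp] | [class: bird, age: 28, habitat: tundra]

All 'Yes' examples share one property — age ≥ 5 AND age ≤ 20 — and every 'No' example lacks it.
[class: reptile, age: 17, habitat: desert]: age = 17 — checks out, so Yes. [class: fish, age: 28, habitat: swamp]: age = 28 — does not pass, so No. [class: bird, age: 28, habitat: tundra]: age = 28 — does not pass, so No.

Yes, No, No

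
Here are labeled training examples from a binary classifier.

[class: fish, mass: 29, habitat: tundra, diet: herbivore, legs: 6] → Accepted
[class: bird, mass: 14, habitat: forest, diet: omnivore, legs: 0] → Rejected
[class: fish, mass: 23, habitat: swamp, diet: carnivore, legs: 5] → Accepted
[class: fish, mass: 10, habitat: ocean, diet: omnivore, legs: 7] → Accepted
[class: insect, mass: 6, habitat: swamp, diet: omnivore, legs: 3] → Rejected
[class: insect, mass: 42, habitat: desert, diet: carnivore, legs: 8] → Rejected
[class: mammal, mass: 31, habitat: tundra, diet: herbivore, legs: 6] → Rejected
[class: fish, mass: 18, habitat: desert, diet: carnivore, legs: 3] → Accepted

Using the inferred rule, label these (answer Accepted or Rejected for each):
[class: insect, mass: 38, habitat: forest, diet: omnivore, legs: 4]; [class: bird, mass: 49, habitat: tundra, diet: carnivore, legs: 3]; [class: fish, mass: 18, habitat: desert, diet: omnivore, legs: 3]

The classifier is using: class is fish.
[class: insect, mass: 38, habitat: forest, diet: omnivore, legs: 4]: Rejected (class is insect). [class: bird, mass: 49, habitat: tundra, diet: carnivore, legs: 3]: Rejected (class is bird). [class: fish, mass: 18, habitat: desert, diet: omnivore, legs: 3]: Accepted (class is fish).

Rejected, Rejected, Accepted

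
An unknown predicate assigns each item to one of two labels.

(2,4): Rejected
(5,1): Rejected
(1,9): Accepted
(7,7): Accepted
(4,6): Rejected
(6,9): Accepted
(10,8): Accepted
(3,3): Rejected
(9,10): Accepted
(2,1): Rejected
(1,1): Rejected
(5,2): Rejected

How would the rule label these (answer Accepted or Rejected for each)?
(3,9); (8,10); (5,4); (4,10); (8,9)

Accepted, Accepted, Rejected, Accepted, Accepted

Rule: second ≥ 7. This holds for each 'Accepted' example and fails for each 'Rejected' one.
(3,9): Accepted (second 9).
(8,10): Accepted (second 10).
(5,4): Rejected (second 4).
(4,10): Accepted (second 10).
(8,9): Accepted (second 9).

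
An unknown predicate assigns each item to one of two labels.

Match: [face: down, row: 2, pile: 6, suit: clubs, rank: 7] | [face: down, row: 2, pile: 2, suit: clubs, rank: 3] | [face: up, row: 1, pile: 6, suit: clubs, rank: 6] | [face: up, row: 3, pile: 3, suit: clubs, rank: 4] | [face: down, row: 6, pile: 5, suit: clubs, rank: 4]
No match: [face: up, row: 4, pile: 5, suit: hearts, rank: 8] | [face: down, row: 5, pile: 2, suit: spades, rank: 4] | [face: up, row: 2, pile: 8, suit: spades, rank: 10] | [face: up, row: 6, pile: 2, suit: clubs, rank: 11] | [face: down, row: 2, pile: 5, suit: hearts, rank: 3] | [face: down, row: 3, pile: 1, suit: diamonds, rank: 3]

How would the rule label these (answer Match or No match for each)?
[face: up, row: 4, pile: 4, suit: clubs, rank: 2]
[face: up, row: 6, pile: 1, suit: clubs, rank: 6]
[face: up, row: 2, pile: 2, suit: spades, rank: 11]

The distinguishing property — suit is clubs AND rank ≤ 7 — holds for all the 'Match' cases and none of the 'No match' cases.
[face: up, row: 4, pile: 4, suit: clubs, rank: 2]: suit is clubs, rank = 2, meets the rule → Match.
[face: up, row: 6, pile: 1, suit: clubs, rank: 6]: suit is clubs, rank = 6, meets the rule → Match.
[face: up, row: 2, pile: 2, suit: spades, rank: 11]: suit is spades, rank = 11, does not satisfy this → No match.

Match, Match, No match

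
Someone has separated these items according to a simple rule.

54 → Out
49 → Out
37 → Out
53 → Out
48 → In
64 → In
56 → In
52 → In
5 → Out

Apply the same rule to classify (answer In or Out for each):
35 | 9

Out, Out

The pattern is that an item is 'In' exactly when: multiple of 4.
Out: 35, since 35 = 4·8 + 3.
Out: 9, since 9 = 4·2 + 1.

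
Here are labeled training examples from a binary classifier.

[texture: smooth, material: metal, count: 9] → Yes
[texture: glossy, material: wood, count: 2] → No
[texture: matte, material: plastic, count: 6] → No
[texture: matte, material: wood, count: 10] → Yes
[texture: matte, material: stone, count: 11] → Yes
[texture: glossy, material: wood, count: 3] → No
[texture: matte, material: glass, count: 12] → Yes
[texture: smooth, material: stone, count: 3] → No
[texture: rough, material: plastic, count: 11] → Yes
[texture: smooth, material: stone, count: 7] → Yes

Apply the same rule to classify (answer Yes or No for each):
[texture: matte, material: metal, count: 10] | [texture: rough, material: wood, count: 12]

Every 'Yes' example satisfies: count ≥ 7. None of the 'No' examples do.
[texture: matte, material: metal, count: 10] → count = 10 → Yes. [texture: rough, material: wood, count: 12] → count = 12 → Yes.

Yes, Yes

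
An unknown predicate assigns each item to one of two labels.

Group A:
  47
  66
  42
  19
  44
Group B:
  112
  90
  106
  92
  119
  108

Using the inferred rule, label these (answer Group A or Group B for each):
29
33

Group A, Group A

The rule appears to be: at most 66.
29: 29 ≤ 66 — has this property, so Group A.
33: 33 ≤ 66 — has this property, so Group A.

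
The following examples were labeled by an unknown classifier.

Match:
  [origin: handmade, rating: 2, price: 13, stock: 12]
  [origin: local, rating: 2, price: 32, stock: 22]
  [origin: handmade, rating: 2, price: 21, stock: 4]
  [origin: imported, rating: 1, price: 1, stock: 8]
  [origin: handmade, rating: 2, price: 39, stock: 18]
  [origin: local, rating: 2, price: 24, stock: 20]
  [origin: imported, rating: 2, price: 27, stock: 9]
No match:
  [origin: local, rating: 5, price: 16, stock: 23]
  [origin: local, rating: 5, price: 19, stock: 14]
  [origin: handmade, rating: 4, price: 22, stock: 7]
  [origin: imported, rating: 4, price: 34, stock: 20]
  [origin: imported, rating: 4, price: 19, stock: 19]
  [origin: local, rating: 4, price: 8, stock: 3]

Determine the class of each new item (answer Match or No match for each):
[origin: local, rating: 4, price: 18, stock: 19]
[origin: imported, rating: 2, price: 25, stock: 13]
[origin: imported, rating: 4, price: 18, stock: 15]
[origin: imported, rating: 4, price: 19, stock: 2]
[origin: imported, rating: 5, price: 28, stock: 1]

The rule appears to be: rating ≤ 2.

No match, Match, No match, No match, No match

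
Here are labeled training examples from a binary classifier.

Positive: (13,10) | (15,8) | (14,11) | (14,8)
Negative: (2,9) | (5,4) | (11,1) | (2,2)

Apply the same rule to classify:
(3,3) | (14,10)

Rule: sum ≥ 22. This holds for each 'Positive' example and fails for each 'Negative' one.
(3,3): 3+3 = 6 — does not fit, so Negative.
(14,10): 14+10 = 24 — qualifies, so Positive.

Negative, Positive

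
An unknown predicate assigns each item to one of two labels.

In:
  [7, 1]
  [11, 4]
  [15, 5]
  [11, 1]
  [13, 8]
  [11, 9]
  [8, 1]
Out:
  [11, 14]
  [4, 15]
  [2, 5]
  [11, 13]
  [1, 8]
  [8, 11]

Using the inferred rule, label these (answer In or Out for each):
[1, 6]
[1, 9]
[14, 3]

Out, Out, In

Rule: first > second. This holds for each 'In' example and fails for each 'Out' one.
[1, 6] → 1 < 6 → Out.
[1, 9] → 1 < 9 → Out.
[14, 3] → 14 > 3 → In.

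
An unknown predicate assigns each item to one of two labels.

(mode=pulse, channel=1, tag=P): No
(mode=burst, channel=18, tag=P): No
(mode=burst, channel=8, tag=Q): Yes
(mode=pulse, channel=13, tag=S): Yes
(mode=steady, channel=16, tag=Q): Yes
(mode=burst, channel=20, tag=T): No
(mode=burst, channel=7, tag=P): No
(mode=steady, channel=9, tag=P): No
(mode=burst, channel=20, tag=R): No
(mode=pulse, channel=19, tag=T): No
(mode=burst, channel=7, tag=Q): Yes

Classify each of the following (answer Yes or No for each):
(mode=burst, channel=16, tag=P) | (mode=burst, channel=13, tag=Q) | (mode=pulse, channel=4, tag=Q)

Rule: tag is Q OR tag is S. This holds for each 'Yes' example and fails for each 'No' one.

No, Yes, Yes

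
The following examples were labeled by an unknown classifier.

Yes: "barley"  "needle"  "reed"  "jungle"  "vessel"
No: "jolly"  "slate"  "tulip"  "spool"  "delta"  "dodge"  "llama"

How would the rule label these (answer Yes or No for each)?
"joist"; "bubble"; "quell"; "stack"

No, Yes, No, No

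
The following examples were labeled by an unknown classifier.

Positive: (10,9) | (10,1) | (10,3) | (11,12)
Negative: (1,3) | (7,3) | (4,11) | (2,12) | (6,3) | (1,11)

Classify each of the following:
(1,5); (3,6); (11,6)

Negative, Negative, Positive

The simplest hypothesis consistent with all the labels is: first ≥ 9.
(1,5): Negative (first 1).
(3,6): Negative (first 3).
(11,6): Positive (first 11).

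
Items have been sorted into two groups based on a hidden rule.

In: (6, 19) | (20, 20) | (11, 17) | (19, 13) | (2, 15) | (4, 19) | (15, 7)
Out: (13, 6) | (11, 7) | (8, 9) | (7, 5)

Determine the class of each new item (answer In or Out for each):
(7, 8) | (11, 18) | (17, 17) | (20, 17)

Out, In, In, In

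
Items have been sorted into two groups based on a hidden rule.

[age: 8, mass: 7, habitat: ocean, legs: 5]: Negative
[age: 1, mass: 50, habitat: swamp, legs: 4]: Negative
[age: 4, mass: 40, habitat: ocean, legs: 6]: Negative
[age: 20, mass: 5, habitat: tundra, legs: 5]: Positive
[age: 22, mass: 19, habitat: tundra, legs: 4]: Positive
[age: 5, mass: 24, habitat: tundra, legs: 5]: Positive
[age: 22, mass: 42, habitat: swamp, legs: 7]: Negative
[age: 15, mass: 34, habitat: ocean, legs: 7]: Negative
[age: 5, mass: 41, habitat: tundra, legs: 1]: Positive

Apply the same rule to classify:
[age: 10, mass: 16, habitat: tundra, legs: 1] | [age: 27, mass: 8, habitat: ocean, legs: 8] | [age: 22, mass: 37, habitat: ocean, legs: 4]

Checking candidate rules against both groups, what survives is: habitat is tundra.
[age: 10, mass: 16, habitat: tundra, legs: 1]: habitat is tundra — meets the rule, so Positive.
[age: 27, mass: 8, habitat: ocean, legs: 8]: habitat is ocean — does not satisfy this, so Negative.
[age: 22, mass: 37, habitat: ocean, legs: 4]: habitat is ocean — does not satisfy this, so Negative.

Positive, Negative, Negative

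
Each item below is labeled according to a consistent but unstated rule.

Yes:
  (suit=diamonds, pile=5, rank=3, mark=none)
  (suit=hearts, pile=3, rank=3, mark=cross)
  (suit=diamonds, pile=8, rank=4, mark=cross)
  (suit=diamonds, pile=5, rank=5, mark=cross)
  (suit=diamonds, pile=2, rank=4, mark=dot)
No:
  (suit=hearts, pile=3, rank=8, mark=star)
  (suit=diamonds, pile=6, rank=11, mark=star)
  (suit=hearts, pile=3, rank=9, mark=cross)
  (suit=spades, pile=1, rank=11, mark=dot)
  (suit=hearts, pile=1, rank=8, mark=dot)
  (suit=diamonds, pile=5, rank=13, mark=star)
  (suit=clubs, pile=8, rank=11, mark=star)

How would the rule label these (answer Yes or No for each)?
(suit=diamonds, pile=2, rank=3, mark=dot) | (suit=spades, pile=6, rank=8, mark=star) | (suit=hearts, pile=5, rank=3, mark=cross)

Yes, No, Yes

The distinguishing property — rank ≤ 5 — holds for all the 'Yes' cases and none of the 'No' cases.
(suit=diamonds, pile=2, rank=3, mark=dot) → rank = 3 → Yes. (suit=spades, pile=6, rank=8, mark=star) → rank = 8 → No. (suit=hearts, pile=5, rank=3, mark=cross) → rank = 3 → Yes.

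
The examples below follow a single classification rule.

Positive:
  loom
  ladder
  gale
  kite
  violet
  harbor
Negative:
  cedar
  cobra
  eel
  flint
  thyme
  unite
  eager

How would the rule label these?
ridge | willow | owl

Negative, Positive, Negative

Comparing the two groups points to one rule — even length.
ridge: Negative (length 5).
willow: Positive (length 6).
owl: Negative (length 3).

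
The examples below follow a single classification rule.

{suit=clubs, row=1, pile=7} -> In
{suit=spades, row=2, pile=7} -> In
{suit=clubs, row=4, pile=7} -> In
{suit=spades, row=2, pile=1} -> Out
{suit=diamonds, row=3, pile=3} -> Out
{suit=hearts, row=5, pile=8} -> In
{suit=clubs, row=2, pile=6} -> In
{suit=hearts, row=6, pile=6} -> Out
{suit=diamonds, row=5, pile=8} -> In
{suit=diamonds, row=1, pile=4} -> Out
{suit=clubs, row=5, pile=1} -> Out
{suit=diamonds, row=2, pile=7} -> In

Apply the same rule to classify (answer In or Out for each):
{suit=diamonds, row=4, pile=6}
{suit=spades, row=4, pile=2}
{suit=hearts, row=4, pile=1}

One predicate separates the groups cleanly: row ≤ 5 AND pile ≥ 6.
{suit=diamonds, row=4, pile=6}: row = 4, pile = 6, passes → In. {suit=spades, row=4, pile=2}: row = 4, pile = 2, fails the rule → Out. {suit=hearts, row=4, pile=1}: row = 4, pile = 1, fails the rule → Out.

In, Out, Out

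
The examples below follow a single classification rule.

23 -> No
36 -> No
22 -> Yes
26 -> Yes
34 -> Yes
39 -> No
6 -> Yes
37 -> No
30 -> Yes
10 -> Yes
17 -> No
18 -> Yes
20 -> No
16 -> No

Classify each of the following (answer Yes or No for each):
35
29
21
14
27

'Yes' ⟺ ≡ 2 (mod 4).
35: 35 mod 4 = 3 — doesn't match, so No. 29: 29 mod 4 = 1 — doesn't match, so No. 21: 21 mod 4 = 1 — doesn't match, so No. 14: 14 mod 4 = 2 — checks out, so Yes. 27: 27 mod 4 = 3 — doesn't match, so No.

No, No, No, Yes, No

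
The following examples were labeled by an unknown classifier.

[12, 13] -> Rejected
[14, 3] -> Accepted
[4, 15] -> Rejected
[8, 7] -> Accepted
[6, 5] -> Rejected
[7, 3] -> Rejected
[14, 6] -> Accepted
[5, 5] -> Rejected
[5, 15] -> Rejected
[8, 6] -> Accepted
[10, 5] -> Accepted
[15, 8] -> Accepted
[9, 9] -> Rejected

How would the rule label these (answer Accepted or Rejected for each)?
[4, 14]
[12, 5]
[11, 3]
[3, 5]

Rejected, Accepted, Accepted, Rejected

The distinguishing property — first > second AND sum ≥ 14 — holds for all the 'Accepted' cases and none of the 'Rejected' cases.
[4, 14]: 4 < 14, 4+14 = 18 — does not satisfy this, so Rejected. [12, 5]: 12 > 5, 12+5 = 17 — checks out, so Accepted. [11, 3]: 11 > 3, 11+3 = 14 — checks out, so Accepted. [3, 5]: 3 < 5, 3+5 = 8 — does not satisfy this, so Rejected.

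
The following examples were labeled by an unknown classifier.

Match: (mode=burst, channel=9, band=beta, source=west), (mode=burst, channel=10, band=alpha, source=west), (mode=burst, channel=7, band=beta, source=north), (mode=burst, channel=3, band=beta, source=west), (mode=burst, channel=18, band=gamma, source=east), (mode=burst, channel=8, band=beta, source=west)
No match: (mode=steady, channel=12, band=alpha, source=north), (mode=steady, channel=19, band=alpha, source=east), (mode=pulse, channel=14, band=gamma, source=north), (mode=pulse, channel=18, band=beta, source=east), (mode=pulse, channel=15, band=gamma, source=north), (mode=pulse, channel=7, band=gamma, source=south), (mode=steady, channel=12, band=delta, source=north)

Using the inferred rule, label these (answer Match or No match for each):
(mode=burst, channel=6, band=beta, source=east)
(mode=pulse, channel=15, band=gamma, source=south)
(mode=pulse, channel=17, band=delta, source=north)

Checking candidate rules against both groups, what survives is: mode is burst.
Match: (mode=burst, channel=6, band=beta, source=east), since mode is burst.
No match: (mode=pulse, channel=15, band=gamma, source=south), since mode is pulse.
No match: (mode=pulse, channel=17, band=delta, source=north), since mode is pulse.

Match, No match, No match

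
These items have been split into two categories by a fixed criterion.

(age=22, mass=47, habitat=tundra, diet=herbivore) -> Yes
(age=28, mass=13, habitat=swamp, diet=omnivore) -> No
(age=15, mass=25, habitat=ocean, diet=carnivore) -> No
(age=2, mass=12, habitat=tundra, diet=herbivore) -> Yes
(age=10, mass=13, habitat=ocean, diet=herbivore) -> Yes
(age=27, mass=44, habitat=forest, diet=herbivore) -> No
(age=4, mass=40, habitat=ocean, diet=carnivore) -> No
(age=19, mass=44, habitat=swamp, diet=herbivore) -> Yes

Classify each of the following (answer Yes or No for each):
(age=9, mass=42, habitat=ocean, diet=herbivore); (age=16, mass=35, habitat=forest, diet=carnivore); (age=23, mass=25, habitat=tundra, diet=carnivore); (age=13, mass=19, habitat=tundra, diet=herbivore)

Yes, No, No, Yes

The classifier is using: diet is herbivore AND age ≤ 22.
(age=9, mass=42, habitat=ocean, diet=herbivore): Yes (diet is herbivore, age = 9). (age=16, mass=35, habitat=forest, diet=carnivore): No (diet is carnivore, age = 16). (age=23, mass=25, habitat=tundra, diet=carnivore): No (diet is carnivore, age = 23). (age=13, mass=19, habitat=tundra, diet=herbivore): Yes (diet is herbivore, age = 13).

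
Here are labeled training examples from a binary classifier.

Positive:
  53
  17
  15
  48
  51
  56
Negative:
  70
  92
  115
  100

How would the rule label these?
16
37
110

Every 'Positive' example satisfies: at most 56. None of the 'Negative' examples do.
16: 16 ≤ 56, matches → Positive.
37: 37 ≤ 56, matches → Positive.
110: 110 > 56, fails this test → Negative.

Positive, Positive, Negative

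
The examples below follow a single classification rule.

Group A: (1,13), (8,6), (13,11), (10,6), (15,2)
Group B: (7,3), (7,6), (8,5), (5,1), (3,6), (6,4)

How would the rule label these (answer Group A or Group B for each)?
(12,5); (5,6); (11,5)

Group A, Group B, Group A

A rule that fits every label: sum ≥ 14 — true of each 'Group A' example, false of each 'Group B' one.
(12,5): 12+5 = 17, passes → Group A. (5,6): 5+6 = 11, does not satisfy this → Group B. (11,5): 11+5 = 16, passes → Group A.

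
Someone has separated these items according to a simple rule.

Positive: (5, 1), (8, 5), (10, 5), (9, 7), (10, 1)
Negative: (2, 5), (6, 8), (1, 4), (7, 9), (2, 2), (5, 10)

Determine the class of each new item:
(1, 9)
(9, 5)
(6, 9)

Negative, Positive, Negative

All 'Positive' examples share one property — first > second — and every 'Negative' example lacks it.
(1, 9): Negative (1 < 9).
(9, 5): Positive (9 > 5).
(6, 9): Negative (6 < 9).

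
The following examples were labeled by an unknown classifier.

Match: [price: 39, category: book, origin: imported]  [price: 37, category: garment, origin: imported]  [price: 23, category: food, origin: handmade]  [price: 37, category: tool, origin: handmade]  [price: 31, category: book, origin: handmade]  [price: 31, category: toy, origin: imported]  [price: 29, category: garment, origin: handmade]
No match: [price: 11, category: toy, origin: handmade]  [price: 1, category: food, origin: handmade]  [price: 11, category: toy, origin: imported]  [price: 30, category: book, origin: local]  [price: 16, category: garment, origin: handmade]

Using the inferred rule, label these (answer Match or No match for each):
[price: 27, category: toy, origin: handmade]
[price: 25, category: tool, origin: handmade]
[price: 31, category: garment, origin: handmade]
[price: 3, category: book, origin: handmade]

All 'Match' examples share one property — price ≥ 23 AND price ≠ 30 — and every 'No match' example lacks it.

Match, Match, Match, No match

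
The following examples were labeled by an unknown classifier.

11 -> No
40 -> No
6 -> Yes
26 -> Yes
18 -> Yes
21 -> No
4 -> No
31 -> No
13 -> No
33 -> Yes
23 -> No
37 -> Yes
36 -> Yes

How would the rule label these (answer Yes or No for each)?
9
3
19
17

The pattern is that an item is 'Yes' exactly when: digit sum ≥ 6.
Yes: 9, since digit sum 9. No: 3, since digit sum 3. Yes: 19, since digit sum 1+9 = 10. Yes: 17, since digit sum 1+7 = 8.

Yes, No, Yes, Yes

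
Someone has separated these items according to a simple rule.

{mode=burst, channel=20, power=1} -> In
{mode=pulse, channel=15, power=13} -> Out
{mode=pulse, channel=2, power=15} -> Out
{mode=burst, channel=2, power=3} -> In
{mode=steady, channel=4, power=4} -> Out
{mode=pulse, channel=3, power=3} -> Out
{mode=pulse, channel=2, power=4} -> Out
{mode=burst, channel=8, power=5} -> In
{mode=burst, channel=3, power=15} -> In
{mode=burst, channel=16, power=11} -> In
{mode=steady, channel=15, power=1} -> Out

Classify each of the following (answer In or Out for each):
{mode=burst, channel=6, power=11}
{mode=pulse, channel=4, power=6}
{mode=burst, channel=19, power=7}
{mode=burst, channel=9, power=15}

In, Out, In, In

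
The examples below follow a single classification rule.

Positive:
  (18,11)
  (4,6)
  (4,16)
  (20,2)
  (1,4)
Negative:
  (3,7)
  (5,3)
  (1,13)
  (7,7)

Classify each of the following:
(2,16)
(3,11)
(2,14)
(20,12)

Positive, Negative, Positive, Positive

The distinguishing property — product is even — holds for all the 'Positive' cases and none of the 'Negative' cases.
(2,16): 2·16 = 32, has this property → Positive.
(3,11): 3·11 = 33, does not satisfy this → Negative.
(2,14): 2·14 = 28, has this property → Positive.
(20,12): 20·12 = 240, has this property → Positive.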